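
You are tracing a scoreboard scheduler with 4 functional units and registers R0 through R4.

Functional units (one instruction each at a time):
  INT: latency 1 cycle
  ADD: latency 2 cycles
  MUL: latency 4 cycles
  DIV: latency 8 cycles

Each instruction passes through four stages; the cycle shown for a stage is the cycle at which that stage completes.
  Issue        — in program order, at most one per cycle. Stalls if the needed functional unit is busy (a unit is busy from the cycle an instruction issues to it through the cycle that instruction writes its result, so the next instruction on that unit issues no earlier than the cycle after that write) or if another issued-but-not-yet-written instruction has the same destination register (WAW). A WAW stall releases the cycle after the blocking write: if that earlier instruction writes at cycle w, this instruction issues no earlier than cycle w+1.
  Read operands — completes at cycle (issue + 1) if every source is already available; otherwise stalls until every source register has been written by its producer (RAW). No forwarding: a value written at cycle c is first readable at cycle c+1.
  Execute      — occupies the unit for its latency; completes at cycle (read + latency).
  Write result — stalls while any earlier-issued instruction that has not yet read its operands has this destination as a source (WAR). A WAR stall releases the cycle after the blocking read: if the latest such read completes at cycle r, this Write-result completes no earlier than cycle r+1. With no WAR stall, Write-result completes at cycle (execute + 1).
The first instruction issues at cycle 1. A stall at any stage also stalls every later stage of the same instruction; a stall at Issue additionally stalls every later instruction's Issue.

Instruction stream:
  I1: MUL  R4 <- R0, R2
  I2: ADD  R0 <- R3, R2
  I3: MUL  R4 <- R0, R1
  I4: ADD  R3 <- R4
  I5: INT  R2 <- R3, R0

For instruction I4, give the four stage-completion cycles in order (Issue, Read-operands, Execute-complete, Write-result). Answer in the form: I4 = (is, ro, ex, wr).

c1: I1 dispatched to MUL
c2: I1 operands ready; I2 dispatched to ADD
c3: I2 operands ready
c5: I2 complete
c6: I1 complete; R0←I2
c7: R4←I1
c8: I3 dispatched to MUL
c9: I3 operands ready; I4 dispatched to ADD
c10: I5 dispatched to INT
c13: I3 complete
c14: R4←I3
c15: I4 operands ready
c17: I4 complete
c18: R3←I4
c19: I5 operands ready
c20: I5 complete
c21: R2←I5

I4 = (9, 15, 17, 18)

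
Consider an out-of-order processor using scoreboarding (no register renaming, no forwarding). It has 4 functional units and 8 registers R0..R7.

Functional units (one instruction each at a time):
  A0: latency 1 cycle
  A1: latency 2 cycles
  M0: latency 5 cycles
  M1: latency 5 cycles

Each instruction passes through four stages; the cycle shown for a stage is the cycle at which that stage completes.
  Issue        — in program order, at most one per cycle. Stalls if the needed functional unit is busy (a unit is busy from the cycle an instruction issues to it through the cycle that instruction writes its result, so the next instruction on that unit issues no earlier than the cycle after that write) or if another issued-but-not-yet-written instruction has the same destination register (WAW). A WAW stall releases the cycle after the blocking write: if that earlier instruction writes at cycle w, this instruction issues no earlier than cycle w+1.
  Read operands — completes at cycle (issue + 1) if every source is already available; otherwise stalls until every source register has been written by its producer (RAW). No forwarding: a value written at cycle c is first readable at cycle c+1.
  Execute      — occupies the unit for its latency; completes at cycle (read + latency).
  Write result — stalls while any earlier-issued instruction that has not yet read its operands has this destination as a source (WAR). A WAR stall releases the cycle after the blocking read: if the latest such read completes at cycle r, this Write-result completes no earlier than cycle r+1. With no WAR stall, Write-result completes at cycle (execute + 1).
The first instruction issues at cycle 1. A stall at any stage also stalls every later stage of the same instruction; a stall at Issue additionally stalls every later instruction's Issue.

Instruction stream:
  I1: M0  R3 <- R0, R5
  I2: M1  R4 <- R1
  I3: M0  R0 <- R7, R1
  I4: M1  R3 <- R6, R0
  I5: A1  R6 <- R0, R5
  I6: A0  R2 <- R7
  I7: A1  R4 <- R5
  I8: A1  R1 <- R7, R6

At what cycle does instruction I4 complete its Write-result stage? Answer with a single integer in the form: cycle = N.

cycle 1: I1 issues→M0
cycle 2: I1 reads; I2 issues→M1
cycle 3: I2 reads
cycle 7: I1 exec-done
cycle 8: I1 writes R3; I2 exec-done
cycle 9: I2 writes R4; I3 issues→M0
cycle 10: I3 reads; I4 issues→M1
cycle 11: I5 issues→A1
cycle 12: I6 issues→A0
cycle 13: I6 reads
cycle 14: I6 exec-done
cycle 15: I3 exec-done; I6 writes R2
cycle 16: I3 writes R0
cycle 17: I4 reads; I5 reads
cycle 19: I5 exec-done
cycle 20: I5 writes R6
cycle 21: I7 issues→A1
cycle 22: I4 exec-done; I7 reads
cycle 23: I4 writes R3
cycle 24: I7 exec-done
cycle 25: I7 writes R4
cycle 26: I8 issues→A1
cycle 27: I8 reads
cycle 29: I8 exec-done
cycle 30: I8 writes R1

cycle = 23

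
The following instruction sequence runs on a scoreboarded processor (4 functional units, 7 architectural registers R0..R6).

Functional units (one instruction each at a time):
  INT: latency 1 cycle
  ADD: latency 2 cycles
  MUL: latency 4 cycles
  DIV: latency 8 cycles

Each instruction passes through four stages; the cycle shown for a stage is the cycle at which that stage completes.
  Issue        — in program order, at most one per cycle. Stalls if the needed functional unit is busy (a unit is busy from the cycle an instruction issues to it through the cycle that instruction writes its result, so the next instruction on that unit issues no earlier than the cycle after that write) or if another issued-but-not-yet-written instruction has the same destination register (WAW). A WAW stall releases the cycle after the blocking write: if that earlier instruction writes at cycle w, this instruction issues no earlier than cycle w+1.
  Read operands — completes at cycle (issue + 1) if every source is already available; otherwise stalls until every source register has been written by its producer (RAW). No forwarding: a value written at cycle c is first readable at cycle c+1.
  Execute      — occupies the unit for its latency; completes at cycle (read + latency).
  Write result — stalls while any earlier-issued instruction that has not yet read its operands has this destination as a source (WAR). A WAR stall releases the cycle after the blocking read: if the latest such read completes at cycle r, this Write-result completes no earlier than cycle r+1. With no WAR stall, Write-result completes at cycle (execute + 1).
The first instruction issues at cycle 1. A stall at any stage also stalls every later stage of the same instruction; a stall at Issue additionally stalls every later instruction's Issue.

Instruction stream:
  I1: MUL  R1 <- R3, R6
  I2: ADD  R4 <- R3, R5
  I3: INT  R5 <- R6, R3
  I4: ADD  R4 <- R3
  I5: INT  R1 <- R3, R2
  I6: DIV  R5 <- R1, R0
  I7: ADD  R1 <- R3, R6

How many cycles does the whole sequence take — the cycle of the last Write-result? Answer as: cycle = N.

cycle = 21

I1: IS=1 RO=2 EX=6 WR=7
I2: IS=2 RO=3 EX=5 WR=6
I3: IS=3 RO=4 EX=5 WR=6
I4: IS=7 RO=8 EX=10 WR=11  [struct: ADD busy until I2 writes@6]
I5: IS=8 RO=9 EX=10 WR=11
I6: IS=9 RO=12 EX=20 WR=21  [RAW R1: wait I5 write@11]
I7: IS=12 RO=13 EX=15 WR=16  [WAW R1: wait I5 write@11]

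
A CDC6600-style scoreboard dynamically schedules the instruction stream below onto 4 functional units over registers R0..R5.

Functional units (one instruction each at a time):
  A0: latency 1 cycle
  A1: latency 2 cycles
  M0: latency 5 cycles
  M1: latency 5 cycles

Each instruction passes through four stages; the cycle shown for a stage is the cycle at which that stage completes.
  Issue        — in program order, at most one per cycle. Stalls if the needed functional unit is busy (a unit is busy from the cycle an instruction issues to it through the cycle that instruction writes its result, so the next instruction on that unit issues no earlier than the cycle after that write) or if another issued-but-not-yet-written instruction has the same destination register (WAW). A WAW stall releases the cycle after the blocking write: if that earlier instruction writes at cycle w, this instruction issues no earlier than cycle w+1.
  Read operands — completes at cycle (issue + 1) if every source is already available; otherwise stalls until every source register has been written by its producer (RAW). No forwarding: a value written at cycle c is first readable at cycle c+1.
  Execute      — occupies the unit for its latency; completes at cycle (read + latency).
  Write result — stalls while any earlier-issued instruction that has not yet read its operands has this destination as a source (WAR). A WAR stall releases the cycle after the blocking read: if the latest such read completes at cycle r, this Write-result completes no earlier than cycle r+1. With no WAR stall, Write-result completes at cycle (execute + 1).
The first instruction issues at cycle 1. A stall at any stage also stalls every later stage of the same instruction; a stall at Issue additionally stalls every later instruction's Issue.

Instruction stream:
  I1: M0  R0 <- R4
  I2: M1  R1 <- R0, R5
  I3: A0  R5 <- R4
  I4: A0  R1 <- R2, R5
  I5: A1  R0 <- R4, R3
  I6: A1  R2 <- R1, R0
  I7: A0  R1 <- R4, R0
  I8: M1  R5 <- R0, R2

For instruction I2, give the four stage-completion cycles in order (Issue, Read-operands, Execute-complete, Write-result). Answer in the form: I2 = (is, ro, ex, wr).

[1] I1→M0
[2] I1 RO; I2→M1
[3] I3→A0
[4] I3 RO
[5] I3 EX
[7] I1 EX
[8] I1 WR R0
[9] I2 RO
[10] I3 WR R5
[14] I2 EX
[15] I2 WR R1
[16] I4→A0
[17] I4 RO; I5→A1
[18] I4 EX; I5 RO
[19] I4 WR R1
[20] I5 EX
[21] I5 WR R0
[22] I6→A1
[23] I6 RO; I7→A0
[24] I7 RO; I8→M1
[25] I6 EX; I7 EX
[26] I6 WR R2; I7 WR R1
[27] I8 RO
[32] I8 EX
[33] I8 WR R5

I2 = (2, 9, 14, 15)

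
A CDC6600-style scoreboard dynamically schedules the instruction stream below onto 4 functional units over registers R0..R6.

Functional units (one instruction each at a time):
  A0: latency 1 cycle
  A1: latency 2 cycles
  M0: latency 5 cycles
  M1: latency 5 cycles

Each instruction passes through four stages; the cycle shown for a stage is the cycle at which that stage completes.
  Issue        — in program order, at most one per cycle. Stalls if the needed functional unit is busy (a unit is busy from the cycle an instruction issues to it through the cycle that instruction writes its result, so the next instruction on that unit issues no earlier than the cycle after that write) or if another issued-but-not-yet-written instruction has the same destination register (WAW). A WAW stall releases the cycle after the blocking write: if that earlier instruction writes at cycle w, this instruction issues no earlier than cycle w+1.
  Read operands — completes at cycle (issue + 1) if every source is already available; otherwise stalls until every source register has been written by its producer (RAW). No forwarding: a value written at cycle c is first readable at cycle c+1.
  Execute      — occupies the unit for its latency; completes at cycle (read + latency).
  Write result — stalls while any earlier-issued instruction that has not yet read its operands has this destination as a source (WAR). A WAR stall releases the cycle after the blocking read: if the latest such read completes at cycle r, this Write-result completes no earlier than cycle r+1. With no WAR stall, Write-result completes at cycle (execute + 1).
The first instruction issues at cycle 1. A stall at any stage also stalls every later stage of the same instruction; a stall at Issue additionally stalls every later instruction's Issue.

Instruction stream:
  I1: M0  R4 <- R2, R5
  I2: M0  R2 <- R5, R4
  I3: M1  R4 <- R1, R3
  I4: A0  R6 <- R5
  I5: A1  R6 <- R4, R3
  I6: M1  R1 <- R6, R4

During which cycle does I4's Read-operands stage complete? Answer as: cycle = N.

cycle = 12

[1] I1 issues→M0
[2] I1 reads
[7] I1 exec-done
[8] I1 writes R4
[9] I2 issues→M0
[10] I2 reads · I3 issues→M1
[11] I3 reads · I4 issues→A0
[12] I4 reads
[13] I4 exec-done
[14] I4 writes R6
[15] I2 exec-done · I5 issues→A1
[16] I2 writes R2 · I3 exec-done
[17] I3 writes R4
[18] I5 reads · I6 issues→M1
[20] I5 exec-done
[21] I5 writes R6
[22] I6 reads
[27] I6 exec-done
[28] I6 writes R1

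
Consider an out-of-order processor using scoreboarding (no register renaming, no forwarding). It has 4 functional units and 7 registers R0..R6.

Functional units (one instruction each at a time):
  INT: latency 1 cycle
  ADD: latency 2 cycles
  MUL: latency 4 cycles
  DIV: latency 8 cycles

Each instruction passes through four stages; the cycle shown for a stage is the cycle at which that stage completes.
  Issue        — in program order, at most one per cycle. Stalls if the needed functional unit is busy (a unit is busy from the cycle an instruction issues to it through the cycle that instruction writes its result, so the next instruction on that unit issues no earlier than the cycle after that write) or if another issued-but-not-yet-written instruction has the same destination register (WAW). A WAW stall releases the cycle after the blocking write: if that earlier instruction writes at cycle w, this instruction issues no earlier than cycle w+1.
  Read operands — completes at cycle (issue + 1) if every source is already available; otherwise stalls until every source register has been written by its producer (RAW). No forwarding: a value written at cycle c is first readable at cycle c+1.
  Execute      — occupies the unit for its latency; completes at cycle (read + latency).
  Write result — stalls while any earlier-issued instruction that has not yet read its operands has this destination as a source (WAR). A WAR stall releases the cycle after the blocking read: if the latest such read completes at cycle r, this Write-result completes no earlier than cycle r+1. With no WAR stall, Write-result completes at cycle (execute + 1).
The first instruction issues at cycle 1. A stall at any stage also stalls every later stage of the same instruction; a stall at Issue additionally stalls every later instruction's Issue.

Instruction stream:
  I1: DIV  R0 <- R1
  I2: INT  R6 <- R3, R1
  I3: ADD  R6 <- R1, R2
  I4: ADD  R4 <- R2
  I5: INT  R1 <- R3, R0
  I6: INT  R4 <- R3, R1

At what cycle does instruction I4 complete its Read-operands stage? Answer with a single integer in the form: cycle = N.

I1 -> (1, 2, 10, 11)
I2 -> (2, 3, 4, 5)
I3 -> (6, 7, 9, 10)  // WAW R6: wait I2 write@5
I4 -> (11, 12, 14, 15)  // struct: ADD busy until I3 writes@10
I5 -> (12, 13, 14, 15)
I6 -> (16, 17, 18, 19)  // struct: INT busy until I5 writes@15

cycle = 12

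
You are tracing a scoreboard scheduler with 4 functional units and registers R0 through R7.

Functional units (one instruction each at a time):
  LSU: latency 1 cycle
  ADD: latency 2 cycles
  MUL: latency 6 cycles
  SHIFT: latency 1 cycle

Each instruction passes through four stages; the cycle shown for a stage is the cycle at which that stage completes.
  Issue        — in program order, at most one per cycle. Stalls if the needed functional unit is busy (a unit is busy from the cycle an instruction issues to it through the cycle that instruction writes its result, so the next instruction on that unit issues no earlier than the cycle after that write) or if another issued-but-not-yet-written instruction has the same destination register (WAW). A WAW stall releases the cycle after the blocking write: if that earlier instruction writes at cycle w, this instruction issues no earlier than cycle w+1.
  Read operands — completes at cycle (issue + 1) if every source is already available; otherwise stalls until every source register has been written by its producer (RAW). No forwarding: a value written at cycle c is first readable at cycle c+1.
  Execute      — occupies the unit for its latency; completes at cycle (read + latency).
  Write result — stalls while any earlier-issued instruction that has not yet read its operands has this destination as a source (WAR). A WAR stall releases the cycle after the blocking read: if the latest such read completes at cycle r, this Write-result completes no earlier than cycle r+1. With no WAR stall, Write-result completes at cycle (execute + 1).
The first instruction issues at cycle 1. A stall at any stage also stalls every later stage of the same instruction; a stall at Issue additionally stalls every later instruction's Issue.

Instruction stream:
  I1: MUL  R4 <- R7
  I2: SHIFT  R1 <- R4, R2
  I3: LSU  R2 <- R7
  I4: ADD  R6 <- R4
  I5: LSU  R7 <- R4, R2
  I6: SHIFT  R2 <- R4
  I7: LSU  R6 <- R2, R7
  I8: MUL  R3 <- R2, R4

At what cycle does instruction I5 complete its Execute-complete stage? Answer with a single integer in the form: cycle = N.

[1] I1 dispatched to MUL
[2] I1 operands ready | I2 dispatched to SHIFT
[3] I3 dispatched to LSU
[4] I3 operands ready | I4 dispatched to ADD
[5] I3 complete
[8] I1 complete
[9] R4←I1
[10] I2 operands ready | I4 operands ready
[11] I2 complete | R2←I3
[12] R1←I2 | I4 complete | I5 dispatched to LSU
[13] R6←I4 | I5 operands ready | I6 dispatched to SHIFT
[14] I5 complete | I6 operands ready
[15] R7←I5 | I6 complete
[16] R2←I6 | I7 dispatched to LSU
[17] I7 operands ready | I8 dispatched to MUL
[18] I7 complete | I8 operands ready
[19] R6←I7
[24] I8 complete
[25] R3←I8

cycle = 14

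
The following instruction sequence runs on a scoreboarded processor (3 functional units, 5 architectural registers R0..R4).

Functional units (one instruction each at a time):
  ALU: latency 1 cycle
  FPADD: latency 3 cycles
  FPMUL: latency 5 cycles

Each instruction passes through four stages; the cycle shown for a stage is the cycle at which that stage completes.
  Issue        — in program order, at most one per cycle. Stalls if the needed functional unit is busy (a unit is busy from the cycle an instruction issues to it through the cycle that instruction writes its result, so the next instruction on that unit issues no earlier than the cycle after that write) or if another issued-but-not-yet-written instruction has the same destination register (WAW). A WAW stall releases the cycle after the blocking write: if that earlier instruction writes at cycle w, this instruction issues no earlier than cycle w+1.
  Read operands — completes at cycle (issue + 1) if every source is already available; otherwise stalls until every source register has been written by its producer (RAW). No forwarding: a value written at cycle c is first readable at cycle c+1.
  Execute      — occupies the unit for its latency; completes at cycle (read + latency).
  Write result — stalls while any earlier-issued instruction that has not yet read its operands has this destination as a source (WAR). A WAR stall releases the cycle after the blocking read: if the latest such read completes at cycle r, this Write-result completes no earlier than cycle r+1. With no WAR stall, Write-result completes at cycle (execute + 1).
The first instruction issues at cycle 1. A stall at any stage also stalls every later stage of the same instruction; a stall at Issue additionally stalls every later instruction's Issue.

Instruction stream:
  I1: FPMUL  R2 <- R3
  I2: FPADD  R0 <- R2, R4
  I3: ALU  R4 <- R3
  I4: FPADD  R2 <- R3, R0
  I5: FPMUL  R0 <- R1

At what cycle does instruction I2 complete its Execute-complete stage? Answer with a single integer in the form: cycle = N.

cycle = 12

  I1 | 1 | 2 | 7 | 8
  I2 | 2 | 9 | 12 | 13   RAW R2: wait I1 write@8
  I3 | 3 | 4 | 5 | 10   WAR R4: wait I2 read@9
  I4 | 14 | 15 | 18 | 19   struct: FPADD busy until I2 writes@13
  I5 | 15 | 16 | 21 | 22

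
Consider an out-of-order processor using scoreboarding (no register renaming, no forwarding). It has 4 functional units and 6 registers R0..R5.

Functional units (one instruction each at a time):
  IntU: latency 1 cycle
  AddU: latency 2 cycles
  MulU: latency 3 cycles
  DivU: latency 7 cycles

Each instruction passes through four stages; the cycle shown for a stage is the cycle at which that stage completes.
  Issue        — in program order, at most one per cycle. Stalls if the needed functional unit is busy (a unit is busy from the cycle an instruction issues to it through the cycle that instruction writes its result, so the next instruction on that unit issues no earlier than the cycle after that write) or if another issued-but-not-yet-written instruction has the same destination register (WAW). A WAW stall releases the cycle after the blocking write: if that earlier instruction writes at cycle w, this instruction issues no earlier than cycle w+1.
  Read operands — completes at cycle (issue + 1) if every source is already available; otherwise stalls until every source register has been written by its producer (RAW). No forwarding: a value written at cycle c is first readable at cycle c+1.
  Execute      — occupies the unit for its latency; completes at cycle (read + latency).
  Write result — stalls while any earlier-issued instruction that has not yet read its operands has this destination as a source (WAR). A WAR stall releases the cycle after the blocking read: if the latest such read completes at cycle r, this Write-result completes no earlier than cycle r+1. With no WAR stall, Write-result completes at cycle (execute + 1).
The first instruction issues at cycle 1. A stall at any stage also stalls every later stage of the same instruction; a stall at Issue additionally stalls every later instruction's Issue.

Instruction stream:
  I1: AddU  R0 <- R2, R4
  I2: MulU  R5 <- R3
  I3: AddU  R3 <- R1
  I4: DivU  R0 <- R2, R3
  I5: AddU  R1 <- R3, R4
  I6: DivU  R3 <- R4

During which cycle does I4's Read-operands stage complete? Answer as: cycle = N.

cycle = 11

I1 -> (1, 2, 4, 5)
I2 -> (2, 3, 6, 7)
I3 -> (6, 7, 9, 10)  // struct: AddU busy until I1 writes@5
I4 -> (7, 11, 18, 19)  // RAW R3: wait I3 write@10
I5 -> (11, 12, 14, 15)  // struct: AddU busy until I3 writes@10
I6 -> (20, 21, 28, 29)  // struct: DivU busy until I4 writes@19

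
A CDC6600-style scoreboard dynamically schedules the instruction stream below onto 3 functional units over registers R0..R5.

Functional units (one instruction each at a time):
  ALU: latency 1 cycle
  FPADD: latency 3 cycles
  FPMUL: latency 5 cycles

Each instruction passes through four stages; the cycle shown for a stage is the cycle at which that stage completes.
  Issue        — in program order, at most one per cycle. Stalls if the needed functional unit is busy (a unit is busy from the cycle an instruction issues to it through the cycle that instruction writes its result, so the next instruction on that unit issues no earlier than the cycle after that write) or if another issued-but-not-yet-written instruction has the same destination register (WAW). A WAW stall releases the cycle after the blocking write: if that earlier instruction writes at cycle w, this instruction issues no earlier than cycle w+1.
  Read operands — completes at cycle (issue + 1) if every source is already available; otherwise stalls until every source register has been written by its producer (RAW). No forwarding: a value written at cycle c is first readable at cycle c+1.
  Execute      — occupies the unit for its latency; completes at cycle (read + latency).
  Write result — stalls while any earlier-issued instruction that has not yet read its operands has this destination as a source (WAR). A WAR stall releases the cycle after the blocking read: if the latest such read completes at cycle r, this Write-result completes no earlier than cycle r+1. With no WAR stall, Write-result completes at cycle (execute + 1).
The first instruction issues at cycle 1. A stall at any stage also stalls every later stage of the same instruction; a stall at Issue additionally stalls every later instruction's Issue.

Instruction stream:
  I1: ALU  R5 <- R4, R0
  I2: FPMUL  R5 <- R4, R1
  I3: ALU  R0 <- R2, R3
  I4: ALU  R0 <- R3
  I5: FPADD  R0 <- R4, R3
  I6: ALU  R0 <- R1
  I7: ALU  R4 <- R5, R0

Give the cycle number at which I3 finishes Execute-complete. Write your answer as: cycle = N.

cycle = 8

I1 -> (1, 2, 3, 4)
I2 -> (5, 6, 11, 12)  // WAW R5: wait I1 write@4
I3 -> (6, 7, 8, 9)
I4 -> (10, 11, 12, 13)  // struct: ALU busy until I3 writes@9
I5 -> (14, 15, 18, 19)  // WAW R0: wait I4 write@13
I6 -> (20, 21, 22, 23)  // WAW R0: wait I5 write@19
I7 -> (24, 25, 26, 27)  // struct: ALU busy until I6 writes@23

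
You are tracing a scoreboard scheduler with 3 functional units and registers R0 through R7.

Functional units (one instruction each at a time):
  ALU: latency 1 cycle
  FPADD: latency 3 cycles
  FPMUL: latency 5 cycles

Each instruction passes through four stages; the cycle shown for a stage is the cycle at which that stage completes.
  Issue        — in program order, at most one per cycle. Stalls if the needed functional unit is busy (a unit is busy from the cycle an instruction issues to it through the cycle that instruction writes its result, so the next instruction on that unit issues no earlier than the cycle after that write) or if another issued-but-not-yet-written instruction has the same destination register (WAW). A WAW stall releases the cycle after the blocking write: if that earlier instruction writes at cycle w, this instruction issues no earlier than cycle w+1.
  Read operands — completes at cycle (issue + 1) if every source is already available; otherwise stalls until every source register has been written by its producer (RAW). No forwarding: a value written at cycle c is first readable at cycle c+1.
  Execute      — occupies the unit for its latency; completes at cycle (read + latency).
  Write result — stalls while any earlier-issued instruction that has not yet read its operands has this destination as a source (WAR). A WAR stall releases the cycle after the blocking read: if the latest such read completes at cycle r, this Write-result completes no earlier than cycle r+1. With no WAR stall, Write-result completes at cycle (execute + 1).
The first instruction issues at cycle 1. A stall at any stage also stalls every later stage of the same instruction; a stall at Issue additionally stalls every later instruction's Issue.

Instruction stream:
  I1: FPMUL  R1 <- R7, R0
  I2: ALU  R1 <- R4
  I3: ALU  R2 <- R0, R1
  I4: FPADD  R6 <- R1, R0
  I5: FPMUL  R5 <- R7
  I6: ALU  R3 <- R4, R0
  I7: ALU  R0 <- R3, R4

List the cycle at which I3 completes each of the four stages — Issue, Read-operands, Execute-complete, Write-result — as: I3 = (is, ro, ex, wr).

c1: I1→FPMUL
c2: I1 RO
c7: I1 EX
c8: I1 WR R1
c9: I2→ALU
c10: I2 RO
c11: I2 EX
c12: I2 WR R1
c13: I3→ALU
c14: I3 RO; I4→FPADD
c15: I3 EX; I4 RO; I5→FPMUL
c16: I3 WR R2; I5 RO
c17: I6→ALU
c18: I4 EX; I6 RO
c19: I4 WR R6; I6 EX
c20: I6 WR R3
c21: I5 EX; I7→ALU
c22: I5 WR R5; I7 RO
c23: I7 EX
c24: I7 WR R0

I3 = (13, 14, 15, 16)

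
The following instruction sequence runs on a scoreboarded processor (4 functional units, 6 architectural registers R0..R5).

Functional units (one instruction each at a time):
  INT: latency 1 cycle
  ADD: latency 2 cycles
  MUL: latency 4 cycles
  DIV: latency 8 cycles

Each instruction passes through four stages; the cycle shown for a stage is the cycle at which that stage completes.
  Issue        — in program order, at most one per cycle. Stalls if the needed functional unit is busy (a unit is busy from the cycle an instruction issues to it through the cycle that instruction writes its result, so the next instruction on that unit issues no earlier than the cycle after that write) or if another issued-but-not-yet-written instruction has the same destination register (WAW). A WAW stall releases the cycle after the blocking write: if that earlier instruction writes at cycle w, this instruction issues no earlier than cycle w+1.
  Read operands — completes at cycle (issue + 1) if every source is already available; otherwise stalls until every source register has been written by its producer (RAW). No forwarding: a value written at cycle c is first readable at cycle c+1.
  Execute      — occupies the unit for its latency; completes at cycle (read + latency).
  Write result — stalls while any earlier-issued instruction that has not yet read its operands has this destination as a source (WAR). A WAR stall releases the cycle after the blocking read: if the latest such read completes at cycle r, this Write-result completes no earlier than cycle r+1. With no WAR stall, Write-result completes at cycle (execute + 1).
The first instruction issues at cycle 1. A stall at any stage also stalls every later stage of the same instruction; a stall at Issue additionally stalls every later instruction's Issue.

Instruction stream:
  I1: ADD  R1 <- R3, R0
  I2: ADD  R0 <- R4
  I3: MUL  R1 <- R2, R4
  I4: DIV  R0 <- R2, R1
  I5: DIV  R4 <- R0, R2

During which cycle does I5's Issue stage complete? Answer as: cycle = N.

cycle = 24

1) issue 1, read 2, done 4, write 5
2) issue 6, read 7, done 9, write 10  <struct: ADD busy until I1 writes@5>
3) issue 7, read 8, done 12, write 13
4) issue 11, read 14, done 22, write 23  <WAW R0: wait I2 write@10 / RAW R1: wait I3 write@13>
5) issue 24, read 25, done 33, write 34  <struct: DIV busy until I4 writes@23>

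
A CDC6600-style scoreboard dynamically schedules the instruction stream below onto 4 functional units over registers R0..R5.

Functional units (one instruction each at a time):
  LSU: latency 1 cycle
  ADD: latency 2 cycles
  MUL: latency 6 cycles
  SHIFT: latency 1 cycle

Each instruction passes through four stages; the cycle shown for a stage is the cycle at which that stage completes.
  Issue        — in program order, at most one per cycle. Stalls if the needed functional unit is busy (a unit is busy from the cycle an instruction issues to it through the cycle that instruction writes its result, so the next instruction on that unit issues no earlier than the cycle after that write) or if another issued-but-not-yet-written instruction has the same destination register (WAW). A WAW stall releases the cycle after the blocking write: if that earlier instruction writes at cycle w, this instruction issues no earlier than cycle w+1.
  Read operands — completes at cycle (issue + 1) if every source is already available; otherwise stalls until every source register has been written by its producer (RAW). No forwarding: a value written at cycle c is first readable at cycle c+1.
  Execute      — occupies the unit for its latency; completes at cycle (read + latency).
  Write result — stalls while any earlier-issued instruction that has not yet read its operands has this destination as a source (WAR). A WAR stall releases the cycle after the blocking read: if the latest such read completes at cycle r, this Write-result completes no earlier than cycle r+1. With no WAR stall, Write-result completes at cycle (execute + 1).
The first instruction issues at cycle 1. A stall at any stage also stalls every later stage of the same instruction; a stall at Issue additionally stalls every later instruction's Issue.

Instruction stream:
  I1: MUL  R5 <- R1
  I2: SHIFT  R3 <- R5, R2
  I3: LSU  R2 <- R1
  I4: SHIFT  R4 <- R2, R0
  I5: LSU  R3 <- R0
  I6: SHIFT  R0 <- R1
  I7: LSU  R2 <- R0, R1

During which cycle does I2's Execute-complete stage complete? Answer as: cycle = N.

cycle = 11

I1  is:1  ro:2  ex:8  wr:9
I2  is:2  ro:10  ex:11  wr:12  — RAW R5: wait I1 write@9
I3  is:3  ro:4  ex:5  wr:11  — WAR R2: wait I2 read@10
I4  is:13  ro:14  ex:15  wr:16  — struct: SHIFT busy until I2 writes@12
I5  is:14  ro:15  ex:16  wr:17
I6  is:17  ro:18  ex:19  wr:20  — struct: SHIFT busy until I4 writes@16
I7  is:18  ro:21  ex:22  wr:23  — RAW R0: wait I6 write@20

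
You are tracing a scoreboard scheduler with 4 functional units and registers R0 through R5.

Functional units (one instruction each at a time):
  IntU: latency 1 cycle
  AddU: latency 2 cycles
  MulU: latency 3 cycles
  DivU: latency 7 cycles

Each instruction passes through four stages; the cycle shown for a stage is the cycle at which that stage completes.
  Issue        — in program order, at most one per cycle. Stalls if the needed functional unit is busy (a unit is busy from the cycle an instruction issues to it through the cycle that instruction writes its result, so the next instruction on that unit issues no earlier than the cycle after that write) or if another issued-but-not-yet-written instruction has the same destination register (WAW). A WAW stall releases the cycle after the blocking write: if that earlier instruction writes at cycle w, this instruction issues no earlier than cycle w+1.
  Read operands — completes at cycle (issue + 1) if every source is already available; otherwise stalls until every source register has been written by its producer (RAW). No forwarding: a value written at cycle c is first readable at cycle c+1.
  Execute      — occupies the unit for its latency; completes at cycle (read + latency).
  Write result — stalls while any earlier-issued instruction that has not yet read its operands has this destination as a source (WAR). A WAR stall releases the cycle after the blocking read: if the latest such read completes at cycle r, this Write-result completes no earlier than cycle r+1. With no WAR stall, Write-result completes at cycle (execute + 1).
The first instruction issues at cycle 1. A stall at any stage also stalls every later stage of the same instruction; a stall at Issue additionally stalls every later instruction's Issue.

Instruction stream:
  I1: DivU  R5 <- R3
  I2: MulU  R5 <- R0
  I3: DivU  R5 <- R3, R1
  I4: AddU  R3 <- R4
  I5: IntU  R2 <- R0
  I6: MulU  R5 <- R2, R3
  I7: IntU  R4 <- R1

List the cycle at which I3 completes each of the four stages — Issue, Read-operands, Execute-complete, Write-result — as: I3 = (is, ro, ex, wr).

I3 = (17, 18, 25, 26)

  I1 | 1 | 2 | 9 | 10
  I2 | 11 | 12 | 15 | 16   WAW R5: wait I1 write@10
  I3 | 17 | 18 | 25 | 26   WAW R5: wait I2 write@16
  I4 | 18 | 19 | 21 | 22
  I5 | 19 | 20 | 21 | 22
  I6 | 27 | 28 | 31 | 32   WAW R5: wait I3 write@26
  I7 | 28 | 29 | 30 | 31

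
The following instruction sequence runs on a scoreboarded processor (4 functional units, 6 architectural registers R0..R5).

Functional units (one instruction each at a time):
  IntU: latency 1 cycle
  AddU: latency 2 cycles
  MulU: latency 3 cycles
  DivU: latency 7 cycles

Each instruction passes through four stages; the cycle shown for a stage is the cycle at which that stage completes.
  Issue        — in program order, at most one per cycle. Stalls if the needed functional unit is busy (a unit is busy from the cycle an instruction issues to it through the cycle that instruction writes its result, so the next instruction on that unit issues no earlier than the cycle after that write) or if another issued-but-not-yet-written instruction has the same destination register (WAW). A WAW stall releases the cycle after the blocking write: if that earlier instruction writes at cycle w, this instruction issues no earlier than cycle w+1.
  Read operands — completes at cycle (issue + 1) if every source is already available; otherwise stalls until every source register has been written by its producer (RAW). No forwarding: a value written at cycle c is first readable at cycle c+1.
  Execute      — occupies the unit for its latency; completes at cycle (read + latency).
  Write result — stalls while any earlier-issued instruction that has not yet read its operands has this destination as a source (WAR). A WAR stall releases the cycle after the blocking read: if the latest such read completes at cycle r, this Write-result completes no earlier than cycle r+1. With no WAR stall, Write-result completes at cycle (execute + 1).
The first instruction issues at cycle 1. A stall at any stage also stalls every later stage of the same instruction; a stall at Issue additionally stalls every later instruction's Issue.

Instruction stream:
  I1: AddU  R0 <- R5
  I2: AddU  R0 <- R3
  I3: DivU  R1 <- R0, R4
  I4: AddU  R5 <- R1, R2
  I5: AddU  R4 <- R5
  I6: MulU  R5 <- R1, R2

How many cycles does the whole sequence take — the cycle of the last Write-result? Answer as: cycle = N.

cycle = 30

  I1 | 1 | 2 | 4 | 5
  I2 | 6 | 7 | 9 | 10   struct: AddU busy until I1 writes@5
  I3 | 7 | 11 | 18 | 19   RAW R0: wait I2 write@10
  I4 | 11 | 20 | 22 | 23   struct: AddU busy until I2 writes@10 · RAW R1: wait I3 write@19
  I5 | 24 | 25 | 27 | 28   struct: AddU busy until I4 writes@23
  I6 | 25 | 26 | 29 | 30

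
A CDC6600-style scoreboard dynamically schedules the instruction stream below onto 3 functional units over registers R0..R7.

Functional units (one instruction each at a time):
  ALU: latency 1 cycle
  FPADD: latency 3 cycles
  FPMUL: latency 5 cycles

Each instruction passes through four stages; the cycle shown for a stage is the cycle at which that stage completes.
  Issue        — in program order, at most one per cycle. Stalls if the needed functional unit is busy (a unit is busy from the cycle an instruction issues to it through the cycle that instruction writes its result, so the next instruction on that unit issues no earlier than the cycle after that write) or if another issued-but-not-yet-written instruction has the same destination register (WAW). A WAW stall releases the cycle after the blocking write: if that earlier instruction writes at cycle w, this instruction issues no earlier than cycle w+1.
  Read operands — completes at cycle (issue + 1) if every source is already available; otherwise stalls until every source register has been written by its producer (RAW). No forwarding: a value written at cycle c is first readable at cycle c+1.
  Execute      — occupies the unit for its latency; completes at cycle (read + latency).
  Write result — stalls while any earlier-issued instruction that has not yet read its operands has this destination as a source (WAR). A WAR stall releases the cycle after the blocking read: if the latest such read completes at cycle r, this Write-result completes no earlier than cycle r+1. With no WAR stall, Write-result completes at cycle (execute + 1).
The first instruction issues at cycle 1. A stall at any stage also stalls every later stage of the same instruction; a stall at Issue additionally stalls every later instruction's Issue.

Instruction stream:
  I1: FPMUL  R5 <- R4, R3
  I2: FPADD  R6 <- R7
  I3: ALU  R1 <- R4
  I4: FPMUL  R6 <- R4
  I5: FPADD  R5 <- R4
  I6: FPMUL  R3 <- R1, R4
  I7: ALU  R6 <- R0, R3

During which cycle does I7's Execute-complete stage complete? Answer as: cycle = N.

1) issue 1, read 2, done 7, write 8
2) issue 2, read 3, done 6, write 7
3) issue 3, read 4, done 5, write 6
4) issue 9, read 10, done 15, write 16  <struct: FPMUL busy until I1 writes@8>
5) issue 10, read 11, done 14, write 15
6) issue 17, read 18, done 23, write 24  <struct: FPMUL busy until I4 writes@16>
7) issue 18, read 25, done 26, write 27  <RAW R3: wait I6 write@24>

cycle = 26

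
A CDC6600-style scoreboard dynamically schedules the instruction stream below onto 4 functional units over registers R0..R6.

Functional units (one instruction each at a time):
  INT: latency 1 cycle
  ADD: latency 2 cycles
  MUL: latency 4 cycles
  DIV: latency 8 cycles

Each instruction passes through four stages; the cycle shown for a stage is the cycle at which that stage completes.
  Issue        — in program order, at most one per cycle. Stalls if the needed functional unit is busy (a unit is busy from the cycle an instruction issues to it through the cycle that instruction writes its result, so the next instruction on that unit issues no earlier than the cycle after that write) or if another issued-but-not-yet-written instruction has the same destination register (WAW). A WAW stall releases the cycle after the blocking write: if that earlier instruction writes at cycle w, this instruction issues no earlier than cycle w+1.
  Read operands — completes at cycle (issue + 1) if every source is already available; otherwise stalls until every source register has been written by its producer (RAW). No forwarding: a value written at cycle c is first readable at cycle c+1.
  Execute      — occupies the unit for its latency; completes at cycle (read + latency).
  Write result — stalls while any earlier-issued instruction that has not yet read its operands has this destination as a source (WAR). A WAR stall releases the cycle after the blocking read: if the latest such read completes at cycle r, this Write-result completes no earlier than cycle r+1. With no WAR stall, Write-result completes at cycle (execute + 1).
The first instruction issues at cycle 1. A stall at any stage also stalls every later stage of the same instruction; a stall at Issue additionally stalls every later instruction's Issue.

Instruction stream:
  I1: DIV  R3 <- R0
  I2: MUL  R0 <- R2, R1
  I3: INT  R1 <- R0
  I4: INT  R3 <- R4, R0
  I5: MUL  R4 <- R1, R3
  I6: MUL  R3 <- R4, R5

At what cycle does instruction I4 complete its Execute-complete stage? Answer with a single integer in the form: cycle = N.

cycle = 14

t=1  I1→DIV
t=2  I1 RO | I2→MUL
t=3  I2 RO | I3→INT
t=7  I2 EX
t=8  I2 WR R0
t=9  I3 RO
t=10  I1 EX | I3 EX
t=11  I1 WR R3 | I3 WR R1
t=12  I4→INT
t=13  I4 RO | I5→MUL
t=14  I4 EX
t=15  I4 WR R3
t=16  I5 RO
t=20  I5 EX
t=21  I5 WR R4
t=22  I6→MUL
t=23  I6 RO
t=27  I6 EX
t=28  I6 WR R3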